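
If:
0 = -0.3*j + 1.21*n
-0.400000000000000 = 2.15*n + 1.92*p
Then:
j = -3.60186046511628*p - 0.750387596899225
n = -0.893023255813953*p - 0.186046511627907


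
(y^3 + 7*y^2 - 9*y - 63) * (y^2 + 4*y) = y^5 + 11*y^4 + 19*y^3 - 99*y^2 - 252*y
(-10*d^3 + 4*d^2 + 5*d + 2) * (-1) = 10*d^3 - 4*d^2 - 5*d - 2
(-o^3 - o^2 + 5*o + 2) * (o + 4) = -o^4 - 5*o^3 + o^2 + 22*o + 8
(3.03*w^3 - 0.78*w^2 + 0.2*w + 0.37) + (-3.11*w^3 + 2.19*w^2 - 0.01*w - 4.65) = -0.0800000000000001*w^3 + 1.41*w^2 + 0.19*w - 4.28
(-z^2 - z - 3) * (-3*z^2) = 3*z^4 + 3*z^3 + 9*z^2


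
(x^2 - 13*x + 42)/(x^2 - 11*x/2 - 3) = 2*(x - 7)/(2*x + 1)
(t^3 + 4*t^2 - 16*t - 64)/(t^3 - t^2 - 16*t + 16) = (t + 4)/(t - 1)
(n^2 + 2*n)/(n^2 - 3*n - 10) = n/(n - 5)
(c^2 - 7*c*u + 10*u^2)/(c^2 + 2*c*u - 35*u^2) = (c - 2*u)/(c + 7*u)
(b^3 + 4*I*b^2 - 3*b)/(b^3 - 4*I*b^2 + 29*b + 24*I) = b/(b - 8*I)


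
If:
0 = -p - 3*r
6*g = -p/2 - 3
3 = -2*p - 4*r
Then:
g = -1/8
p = -9/2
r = 3/2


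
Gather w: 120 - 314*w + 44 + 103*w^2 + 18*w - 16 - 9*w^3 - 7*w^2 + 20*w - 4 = -9*w^3 + 96*w^2 - 276*w + 144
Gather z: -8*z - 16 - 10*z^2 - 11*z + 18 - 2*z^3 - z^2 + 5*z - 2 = -2*z^3 - 11*z^2 - 14*z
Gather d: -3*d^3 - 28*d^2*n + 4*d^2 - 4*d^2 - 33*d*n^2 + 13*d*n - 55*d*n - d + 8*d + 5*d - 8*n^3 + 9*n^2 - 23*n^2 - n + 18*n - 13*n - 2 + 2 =-3*d^3 - 28*d^2*n + d*(-33*n^2 - 42*n + 12) - 8*n^3 - 14*n^2 + 4*n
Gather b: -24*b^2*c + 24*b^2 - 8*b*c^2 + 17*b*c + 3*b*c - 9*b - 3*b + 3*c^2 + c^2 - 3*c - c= b^2*(24 - 24*c) + b*(-8*c^2 + 20*c - 12) + 4*c^2 - 4*c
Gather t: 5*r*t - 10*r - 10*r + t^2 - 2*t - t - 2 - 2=-20*r + t^2 + t*(5*r - 3) - 4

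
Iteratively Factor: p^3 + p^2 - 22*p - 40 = (p + 4)*(p^2 - 3*p - 10) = (p - 5)*(p + 4)*(p + 2)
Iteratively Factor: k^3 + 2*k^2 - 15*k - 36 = (k - 4)*(k^2 + 6*k + 9) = (k - 4)*(k + 3)*(k + 3)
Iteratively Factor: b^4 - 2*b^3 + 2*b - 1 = (b - 1)*(b^3 - b^2 - b + 1) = (b - 1)^2*(b^2 - 1) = (b - 1)^2*(b + 1)*(b - 1)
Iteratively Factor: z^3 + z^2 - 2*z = (z + 2)*(z^2 - z) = (z - 1)*(z + 2)*(z)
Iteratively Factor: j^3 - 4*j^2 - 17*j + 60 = (j - 5)*(j^2 + j - 12) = (j - 5)*(j - 3)*(j + 4)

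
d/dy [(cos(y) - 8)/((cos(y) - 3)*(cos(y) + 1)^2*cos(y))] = (3*cos(y)^3 - 37*cos(y)^2 + 56*cos(y) + 24)*sin(y)/((cos(y) - 3)^2*(cos(y) + 1)^3*cos(y)^2)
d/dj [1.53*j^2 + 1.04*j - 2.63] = 3.06*j + 1.04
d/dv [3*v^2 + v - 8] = 6*v + 1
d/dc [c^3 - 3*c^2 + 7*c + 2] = 3*c^2 - 6*c + 7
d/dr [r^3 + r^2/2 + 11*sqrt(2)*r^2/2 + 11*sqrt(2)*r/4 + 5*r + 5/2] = 3*r^2 + r + 11*sqrt(2)*r + 11*sqrt(2)/4 + 5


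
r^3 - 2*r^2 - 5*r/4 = r*(r - 5/2)*(r + 1/2)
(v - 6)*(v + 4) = v^2 - 2*v - 24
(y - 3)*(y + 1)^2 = y^3 - y^2 - 5*y - 3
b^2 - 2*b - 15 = (b - 5)*(b + 3)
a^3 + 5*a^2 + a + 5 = (a + 5)*(a - I)*(a + I)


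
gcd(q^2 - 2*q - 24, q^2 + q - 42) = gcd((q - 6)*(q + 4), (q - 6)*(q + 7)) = q - 6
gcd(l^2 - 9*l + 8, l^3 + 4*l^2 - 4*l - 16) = 1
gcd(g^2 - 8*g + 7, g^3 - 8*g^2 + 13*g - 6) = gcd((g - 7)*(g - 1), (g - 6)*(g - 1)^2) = g - 1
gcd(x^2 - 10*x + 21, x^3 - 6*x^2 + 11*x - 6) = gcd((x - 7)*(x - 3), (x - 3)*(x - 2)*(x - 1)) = x - 3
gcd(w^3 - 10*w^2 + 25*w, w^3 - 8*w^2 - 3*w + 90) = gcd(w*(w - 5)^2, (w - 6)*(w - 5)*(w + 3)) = w - 5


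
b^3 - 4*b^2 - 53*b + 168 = (b - 8)*(b - 3)*(b + 7)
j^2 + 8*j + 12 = (j + 2)*(j + 6)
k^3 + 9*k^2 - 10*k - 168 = (k - 4)*(k + 6)*(k + 7)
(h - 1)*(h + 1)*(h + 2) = h^3 + 2*h^2 - h - 2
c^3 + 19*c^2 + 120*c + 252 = (c + 6)^2*(c + 7)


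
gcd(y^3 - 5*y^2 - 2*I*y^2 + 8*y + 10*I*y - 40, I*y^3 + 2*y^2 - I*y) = 1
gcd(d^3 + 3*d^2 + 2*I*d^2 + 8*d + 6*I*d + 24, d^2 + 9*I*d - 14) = 1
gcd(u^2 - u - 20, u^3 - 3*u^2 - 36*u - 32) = u + 4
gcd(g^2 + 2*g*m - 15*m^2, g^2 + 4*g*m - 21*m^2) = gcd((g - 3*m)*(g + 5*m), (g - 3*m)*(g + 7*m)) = g - 3*m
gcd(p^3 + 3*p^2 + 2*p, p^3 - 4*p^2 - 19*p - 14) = p^2 + 3*p + 2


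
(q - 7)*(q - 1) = q^2 - 8*q + 7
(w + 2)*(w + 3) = w^2 + 5*w + 6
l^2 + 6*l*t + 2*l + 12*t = (l + 2)*(l + 6*t)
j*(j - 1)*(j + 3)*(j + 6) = j^4 + 8*j^3 + 9*j^2 - 18*j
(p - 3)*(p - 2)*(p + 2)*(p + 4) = p^4 + p^3 - 16*p^2 - 4*p + 48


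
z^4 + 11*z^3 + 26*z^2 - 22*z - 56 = (z + 4)*(z + 7)*(z - sqrt(2))*(z + sqrt(2))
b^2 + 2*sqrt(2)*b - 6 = (b - sqrt(2))*(b + 3*sqrt(2))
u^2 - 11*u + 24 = (u - 8)*(u - 3)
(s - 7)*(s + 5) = s^2 - 2*s - 35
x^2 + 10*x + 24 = (x + 4)*(x + 6)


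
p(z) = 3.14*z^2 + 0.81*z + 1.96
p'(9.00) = 57.33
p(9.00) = 263.59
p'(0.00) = 0.81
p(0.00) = 1.96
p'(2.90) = 19.02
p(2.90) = 30.72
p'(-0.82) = -4.34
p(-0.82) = 3.41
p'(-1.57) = -9.05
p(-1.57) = 8.43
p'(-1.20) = -6.73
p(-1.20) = 5.51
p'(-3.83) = -23.24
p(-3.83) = 44.92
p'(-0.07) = 0.37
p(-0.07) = 1.92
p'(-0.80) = -4.21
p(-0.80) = 3.32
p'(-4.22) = -25.69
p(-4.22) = 54.46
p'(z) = 6.28*z + 0.81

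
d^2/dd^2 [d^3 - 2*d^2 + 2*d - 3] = 6*d - 4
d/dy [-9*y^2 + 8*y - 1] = 8 - 18*y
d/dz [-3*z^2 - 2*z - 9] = -6*z - 2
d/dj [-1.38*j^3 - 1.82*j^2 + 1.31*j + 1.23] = -4.14*j^2 - 3.64*j + 1.31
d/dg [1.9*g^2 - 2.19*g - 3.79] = 3.8*g - 2.19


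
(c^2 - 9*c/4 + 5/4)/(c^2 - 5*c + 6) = (4*c^2 - 9*c + 5)/(4*(c^2 - 5*c + 6))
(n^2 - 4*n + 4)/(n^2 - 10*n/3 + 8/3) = 3*(n - 2)/(3*n - 4)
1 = 1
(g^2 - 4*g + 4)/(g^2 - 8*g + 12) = (g - 2)/(g - 6)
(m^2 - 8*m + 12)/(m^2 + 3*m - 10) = (m - 6)/(m + 5)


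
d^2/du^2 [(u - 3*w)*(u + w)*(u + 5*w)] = 6*u + 6*w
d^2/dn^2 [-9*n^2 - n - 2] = -18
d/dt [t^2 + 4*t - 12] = 2*t + 4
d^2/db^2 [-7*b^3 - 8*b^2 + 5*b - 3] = -42*b - 16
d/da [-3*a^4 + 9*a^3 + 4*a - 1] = -12*a^3 + 27*a^2 + 4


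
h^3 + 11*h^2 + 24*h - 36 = (h - 1)*(h + 6)^2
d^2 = d^2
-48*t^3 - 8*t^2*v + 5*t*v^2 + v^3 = (-3*t + v)*(4*t + v)^2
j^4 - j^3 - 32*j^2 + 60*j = j*(j - 5)*(j - 2)*(j + 6)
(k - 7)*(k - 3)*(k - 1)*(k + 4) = k^4 - 7*k^3 - 13*k^2 + 103*k - 84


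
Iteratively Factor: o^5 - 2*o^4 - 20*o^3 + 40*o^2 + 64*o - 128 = (o - 2)*(o^4 - 20*o^2 + 64) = (o - 2)*(o + 2)*(o^3 - 2*o^2 - 16*o + 32) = (o - 4)*(o - 2)*(o + 2)*(o^2 + 2*o - 8) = (o - 4)*(o - 2)^2*(o + 2)*(o + 4)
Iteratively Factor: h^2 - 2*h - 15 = (h + 3)*(h - 5)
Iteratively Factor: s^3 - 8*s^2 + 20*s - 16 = (s - 4)*(s^2 - 4*s + 4) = (s - 4)*(s - 2)*(s - 2)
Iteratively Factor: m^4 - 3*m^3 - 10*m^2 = (m - 5)*(m^3 + 2*m^2) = m*(m - 5)*(m^2 + 2*m) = m*(m - 5)*(m + 2)*(m)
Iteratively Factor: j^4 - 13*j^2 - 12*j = (j - 4)*(j^3 + 4*j^2 + 3*j) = (j - 4)*(j + 1)*(j^2 + 3*j) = (j - 4)*(j + 1)*(j + 3)*(j)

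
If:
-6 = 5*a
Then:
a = -6/5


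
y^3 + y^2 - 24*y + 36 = (y - 3)*(y - 2)*(y + 6)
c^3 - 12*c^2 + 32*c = c*(c - 8)*(c - 4)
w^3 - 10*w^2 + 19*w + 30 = (w - 6)*(w - 5)*(w + 1)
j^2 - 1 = (j - 1)*(j + 1)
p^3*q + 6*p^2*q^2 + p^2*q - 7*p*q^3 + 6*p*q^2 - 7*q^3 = (p - q)*(p + 7*q)*(p*q + q)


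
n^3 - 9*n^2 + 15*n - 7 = (n - 7)*(n - 1)^2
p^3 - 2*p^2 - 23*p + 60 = (p - 4)*(p - 3)*(p + 5)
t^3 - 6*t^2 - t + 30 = (t - 5)*(t - 3)*(t + 2)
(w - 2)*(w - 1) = w^2 - 3*w + 2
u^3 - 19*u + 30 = (u - 3)*(u - 2)*(u + 5)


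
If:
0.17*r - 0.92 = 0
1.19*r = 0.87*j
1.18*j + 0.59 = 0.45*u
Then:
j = 7.40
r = 5.41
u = 20.72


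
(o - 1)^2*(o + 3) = o^3 + o^2 - 5*o + 3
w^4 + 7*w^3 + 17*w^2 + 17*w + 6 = (w + 1)^2*(w + 2)*(w + 3)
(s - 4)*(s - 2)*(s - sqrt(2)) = s^3 - 6*s^2 - sqrt(2)*s^2 + 8*s + 6*sqrt(2)*s - 8*sqrt(2)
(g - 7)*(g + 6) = g^2 - g - 42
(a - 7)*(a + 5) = a^2 - 2*a - 35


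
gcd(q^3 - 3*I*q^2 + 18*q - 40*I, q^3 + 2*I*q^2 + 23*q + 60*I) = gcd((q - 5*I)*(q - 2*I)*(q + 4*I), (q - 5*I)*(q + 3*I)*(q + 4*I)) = q^2 - I*q + 20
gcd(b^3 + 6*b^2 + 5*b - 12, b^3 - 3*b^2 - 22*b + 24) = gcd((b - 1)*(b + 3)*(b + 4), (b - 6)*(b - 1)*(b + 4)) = b^2 + 3*b - 4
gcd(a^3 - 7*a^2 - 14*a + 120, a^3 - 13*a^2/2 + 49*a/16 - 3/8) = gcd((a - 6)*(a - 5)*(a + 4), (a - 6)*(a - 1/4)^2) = a - 6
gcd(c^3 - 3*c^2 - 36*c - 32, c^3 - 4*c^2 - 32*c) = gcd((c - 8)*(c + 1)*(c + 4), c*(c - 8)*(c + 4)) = c^2 - 4*c - 32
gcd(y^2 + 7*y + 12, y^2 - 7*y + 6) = 1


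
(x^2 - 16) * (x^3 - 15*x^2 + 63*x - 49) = x^5 - 15*x^4 + 47*x^3 + 191*x^2 - 1008*x + 784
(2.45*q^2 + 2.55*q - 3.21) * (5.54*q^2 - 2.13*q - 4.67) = 13.573*q^4 + 8.9085*q^3 - 34.6564*q^2 - 5.0712*q + 14.9907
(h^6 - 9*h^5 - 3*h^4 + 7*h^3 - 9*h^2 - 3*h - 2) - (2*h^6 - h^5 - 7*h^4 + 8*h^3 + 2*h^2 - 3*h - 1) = -h^6 - 8*h^5 + 4*h^4 - h^3 - 11*h^2 - 1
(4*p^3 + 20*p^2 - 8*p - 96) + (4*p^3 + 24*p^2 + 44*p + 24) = 8*p^3 + 44*p^2 + 36*p - 72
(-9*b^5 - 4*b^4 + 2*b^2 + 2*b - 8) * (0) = 0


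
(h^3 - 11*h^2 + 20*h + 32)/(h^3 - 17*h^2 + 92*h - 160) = (h + 1)/(h - 5)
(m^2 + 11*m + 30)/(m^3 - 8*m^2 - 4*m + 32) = (m^2 + 11*m + 30)/(m^3 - 8*m^2 - 4*m + 32)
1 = 1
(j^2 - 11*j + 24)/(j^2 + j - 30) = (j^2 - 11*j + 24)/(j^2 + j - 30)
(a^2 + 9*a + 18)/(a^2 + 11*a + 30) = (a + 3)/(a + 5)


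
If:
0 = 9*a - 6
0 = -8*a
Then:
No Solution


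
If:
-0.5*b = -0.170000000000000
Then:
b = 0.34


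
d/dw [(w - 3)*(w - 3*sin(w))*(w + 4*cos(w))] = (3 - w)*(w - 3*sin(w))*(4*sin(w) - 1) + (3 - w)*(w + 4*cos(w))*(3*cos(w) - 1) + (w - 3*sin(w))*(w + 4*cos(w))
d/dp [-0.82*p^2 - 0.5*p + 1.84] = -1.64*p - 0.5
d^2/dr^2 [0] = 0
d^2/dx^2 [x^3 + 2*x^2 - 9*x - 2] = 6*x + 4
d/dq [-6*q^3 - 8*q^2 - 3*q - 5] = -18*q^2 - 16*q - 3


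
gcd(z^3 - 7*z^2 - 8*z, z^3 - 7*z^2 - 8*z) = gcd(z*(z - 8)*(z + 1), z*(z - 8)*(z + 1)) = z^3 - 7*z^2 - 8*z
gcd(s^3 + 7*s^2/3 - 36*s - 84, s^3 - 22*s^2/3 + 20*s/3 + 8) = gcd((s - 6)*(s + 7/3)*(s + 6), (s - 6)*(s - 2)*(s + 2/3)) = s - 6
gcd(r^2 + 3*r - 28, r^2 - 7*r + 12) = r - 4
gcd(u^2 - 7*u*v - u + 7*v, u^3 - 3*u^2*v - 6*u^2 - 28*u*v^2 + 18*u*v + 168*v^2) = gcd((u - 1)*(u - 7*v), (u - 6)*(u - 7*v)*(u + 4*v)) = u - 7*v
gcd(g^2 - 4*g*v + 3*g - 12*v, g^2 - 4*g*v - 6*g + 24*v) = -g + 4*v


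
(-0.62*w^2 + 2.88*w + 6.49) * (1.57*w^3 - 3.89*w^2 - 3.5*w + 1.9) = -0.9734*w^5 + 6.9334*w^4 + 1.1561*w^3 - 36.5041*w^2 - 17.243*w + 12.331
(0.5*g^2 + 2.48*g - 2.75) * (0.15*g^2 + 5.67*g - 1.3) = 0.075*g^4 + 3.207*g^3 + 12.9991*g^2 - 18.8165*g + 3.575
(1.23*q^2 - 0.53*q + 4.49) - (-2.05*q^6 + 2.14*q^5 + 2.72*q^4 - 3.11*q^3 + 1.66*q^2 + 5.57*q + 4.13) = 2.05*q^6 - 2.14*q^5 - 2.72*q^4 + 3.11*q^3 - 0.43*q^2 - 6.1*q + 0.36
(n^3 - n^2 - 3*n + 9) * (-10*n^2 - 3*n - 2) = -10*n^5 + 7*n^4 + 31*n^3 - 79*n^2 - 21*n - 18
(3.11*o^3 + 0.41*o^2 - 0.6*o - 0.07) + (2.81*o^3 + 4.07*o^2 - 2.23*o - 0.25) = 5.92*o^3 + 4.48*o^2 - 2.83*o - 0.32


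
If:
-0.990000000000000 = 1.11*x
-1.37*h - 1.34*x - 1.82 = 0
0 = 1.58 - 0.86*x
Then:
No Solution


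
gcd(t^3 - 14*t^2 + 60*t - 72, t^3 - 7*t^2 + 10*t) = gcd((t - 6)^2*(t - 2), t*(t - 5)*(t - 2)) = t - 2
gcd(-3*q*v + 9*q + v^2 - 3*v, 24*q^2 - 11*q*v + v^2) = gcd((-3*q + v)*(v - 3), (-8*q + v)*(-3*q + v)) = 3*q - v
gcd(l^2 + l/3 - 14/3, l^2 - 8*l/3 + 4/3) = l - 2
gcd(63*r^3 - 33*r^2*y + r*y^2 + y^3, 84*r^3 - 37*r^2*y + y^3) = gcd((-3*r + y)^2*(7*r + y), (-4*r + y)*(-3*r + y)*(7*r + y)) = -21*r^2 + 4*r*y + y^2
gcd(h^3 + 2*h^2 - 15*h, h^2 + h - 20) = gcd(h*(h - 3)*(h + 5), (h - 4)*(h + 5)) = h + 5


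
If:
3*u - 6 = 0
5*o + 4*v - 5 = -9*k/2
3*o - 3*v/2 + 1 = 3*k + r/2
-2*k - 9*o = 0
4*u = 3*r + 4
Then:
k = -74/115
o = 148/1035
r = 4/3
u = 2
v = 1858/1035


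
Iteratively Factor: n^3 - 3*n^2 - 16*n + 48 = (n + 4)*(n^2 - 7*n + 12) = (n - 4)*(n + 4)*(n - 3)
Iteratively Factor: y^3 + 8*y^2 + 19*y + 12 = (y + 3)*(y^2 + 5*y + 4) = (y + 3)*(y + 4)*(y + 1)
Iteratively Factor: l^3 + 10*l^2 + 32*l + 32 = (l + 2)*(l^2 + 8*l + 16) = (l + 2)*(l + 4)*(l + 4)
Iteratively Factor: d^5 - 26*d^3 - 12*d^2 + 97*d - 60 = (d - 1)*(d^4 + d^3 - 25*d^2 - 37*d + 60) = (d - 1)^2*(d^3 + 2*d^2 - 23*d - 60) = (d - 1)^2*(d + 3)*(d^2 - d - 20) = (d - 1)^2*(d + 3)*(d + 4)*(d - 5)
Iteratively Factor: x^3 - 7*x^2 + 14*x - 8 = (x - 4)*(x^2 - 3*x + 2) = (x - 4)*(x - 2)*(x - 1)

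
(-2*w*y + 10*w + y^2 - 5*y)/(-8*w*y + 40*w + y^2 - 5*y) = (-2*w + y)/(-8*w + y)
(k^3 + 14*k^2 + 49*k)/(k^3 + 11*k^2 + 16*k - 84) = k*(k + 7)/(k^2 + 4*k - 12)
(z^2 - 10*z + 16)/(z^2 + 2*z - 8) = (z - 8)/(z + 4)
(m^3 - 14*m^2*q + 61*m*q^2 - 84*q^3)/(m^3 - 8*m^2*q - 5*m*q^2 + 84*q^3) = (m - 3*q)/(m + 3*q)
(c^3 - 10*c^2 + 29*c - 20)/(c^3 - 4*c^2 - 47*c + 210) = (c^2 - 5*c + 4)/(c^2 + c - 42)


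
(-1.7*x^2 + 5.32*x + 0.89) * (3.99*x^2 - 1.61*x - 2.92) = -6.783*x^4 + 23.9638*x^3 - 0.0501000000000014*x^2 - 16.9673*x - 2.5988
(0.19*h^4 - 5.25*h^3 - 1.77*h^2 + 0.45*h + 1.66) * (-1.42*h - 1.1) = -0.2698*h^5 + 7.246*h^4 + 8.2884*h^3 + 1.308*h^2 - 2.8522*h - 1.826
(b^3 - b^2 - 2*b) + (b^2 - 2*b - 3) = b^3 - 4*b - 3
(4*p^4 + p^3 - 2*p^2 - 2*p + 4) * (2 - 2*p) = -8*p^5 + 6*p^4 + 6*p^3 - 12*p + 8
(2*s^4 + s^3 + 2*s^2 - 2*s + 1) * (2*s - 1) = 4*s^5 + 3*s^3 - 6*s^2 + 4*s - 1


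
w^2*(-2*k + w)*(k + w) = -2*k^2*w^2 - k*w^3 + w^4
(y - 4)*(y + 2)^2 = y^3 - 12*y - 16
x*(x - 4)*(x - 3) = x^3 - 7*x^2 + 12*x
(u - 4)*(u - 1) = u^2 - 5*u + 4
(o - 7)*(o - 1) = o^2 - 8*o + 7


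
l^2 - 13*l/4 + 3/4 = (l - 3)*(l - 1/4)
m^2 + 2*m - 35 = (m - 5)*(m + 7)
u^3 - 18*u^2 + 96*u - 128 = (u - 8)^2*(u - 2)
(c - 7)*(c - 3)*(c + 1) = c^3 - 9*c^2 + 11*c + 21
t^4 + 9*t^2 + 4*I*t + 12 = (t - 3*I)*(t - I)*(t + 2*I)^2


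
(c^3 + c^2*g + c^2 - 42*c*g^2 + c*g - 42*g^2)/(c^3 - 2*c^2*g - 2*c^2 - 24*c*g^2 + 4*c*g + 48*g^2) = (c^2 + 7*c*g + c + 7*g)/(c^2 + 4*c*g - 2*c - 8*g)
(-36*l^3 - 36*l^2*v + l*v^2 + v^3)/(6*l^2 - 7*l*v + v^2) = (6*l^2 + 7*l*v + v^2)/(-l + v)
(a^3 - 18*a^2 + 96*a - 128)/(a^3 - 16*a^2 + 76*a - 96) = (a - 8)/(a - 6)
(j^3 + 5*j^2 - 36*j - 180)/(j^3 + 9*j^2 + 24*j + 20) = (j^2 - 36)/(j^2 + 4*j + 4)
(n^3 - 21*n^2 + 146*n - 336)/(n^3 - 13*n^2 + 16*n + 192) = (n^2 - 13*n + 42)/(n^2 - 5*n - 24)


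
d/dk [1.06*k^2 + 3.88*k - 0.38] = 2.12*k + 3.88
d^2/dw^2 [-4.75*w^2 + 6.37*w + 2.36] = -9.50000000000000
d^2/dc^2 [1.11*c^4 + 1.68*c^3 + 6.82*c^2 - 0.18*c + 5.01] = 13.32*c^2 + 10.08*c + 13.64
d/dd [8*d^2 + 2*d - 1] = 16*d + 2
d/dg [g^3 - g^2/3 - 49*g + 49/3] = 3*g^2 - 2*g/3 - 49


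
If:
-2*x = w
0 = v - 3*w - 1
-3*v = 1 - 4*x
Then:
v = -1/11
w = -4/11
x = 2/11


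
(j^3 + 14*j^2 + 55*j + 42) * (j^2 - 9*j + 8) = j^5 + 5*j^4 - 63*j^3 - 341*j^2 + 62*j + 336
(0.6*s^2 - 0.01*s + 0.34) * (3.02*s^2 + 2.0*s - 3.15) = 1.812*s^4 + 1.1698*s^3 - 0.8832*s^2 + 0.7115*s - 1.071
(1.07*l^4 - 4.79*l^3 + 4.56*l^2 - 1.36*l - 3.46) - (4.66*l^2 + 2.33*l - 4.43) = 1.07*l^4 - 4.79*l^3 - 0.100000000000001*l^2 - 3.69*l + 0.97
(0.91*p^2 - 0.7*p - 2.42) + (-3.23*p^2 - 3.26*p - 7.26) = -2.32*p^2 - 3.96*p - 9.68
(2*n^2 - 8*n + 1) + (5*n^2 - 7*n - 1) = 7*n^2 - 15*n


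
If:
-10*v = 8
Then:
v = -4/5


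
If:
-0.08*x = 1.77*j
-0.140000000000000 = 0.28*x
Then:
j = 0.02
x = -0.50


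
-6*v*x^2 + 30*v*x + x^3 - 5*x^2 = x*(-6*v + x)*(x - 5)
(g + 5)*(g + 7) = g^2 + 12*g + 35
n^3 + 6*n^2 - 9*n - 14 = (n - 2)*(n + 1)*(n + 7)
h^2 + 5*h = h*(h + 5)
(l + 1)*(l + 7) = l^2 + 8*l + 7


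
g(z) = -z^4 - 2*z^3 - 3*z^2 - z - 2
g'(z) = -4*z^3 - 6*z^2 - 6*z - 1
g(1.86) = -39.08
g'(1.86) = -58.66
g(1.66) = -28.67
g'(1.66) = -45.79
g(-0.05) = -1.96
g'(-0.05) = -0.71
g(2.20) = -63.44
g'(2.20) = -85.83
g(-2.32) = -19.82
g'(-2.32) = 30.57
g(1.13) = -11.48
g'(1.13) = -21.21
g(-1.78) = -8.48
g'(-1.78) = 13.23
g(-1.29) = -4.18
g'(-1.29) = 5.34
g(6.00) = -1844.00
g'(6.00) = -1117.00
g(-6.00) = -968.00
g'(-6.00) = 683.00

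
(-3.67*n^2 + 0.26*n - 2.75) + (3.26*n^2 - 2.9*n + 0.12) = -0.41*n^2 - 2.64*n - 2.63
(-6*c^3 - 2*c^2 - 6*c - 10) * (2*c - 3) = -12*c^4 + 14*c^3 - 6*c^2 - 2*c + 30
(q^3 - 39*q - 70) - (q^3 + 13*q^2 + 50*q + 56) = -13*q^2 - 89*q - 126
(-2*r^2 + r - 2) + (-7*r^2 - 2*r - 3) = -9*r^2 - r - 5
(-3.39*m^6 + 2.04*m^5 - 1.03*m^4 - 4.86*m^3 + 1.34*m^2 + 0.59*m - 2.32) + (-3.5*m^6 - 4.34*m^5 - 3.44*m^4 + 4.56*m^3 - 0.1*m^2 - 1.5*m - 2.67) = -6.89*m^6 - 2.3*m^5 - 4.47*m^4 - 0.300000000000001*m^3 + 1.24*m^2 - 0.91*m - 4.99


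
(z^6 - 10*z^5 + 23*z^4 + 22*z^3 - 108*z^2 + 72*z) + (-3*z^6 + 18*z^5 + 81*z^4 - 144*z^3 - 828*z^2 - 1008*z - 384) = -2*z^6 + 8*z^5 + 104*z^4 - 122*z^3 - 936*z^2 - 936*z - 384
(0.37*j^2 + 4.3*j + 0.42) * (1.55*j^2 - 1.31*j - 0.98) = 0.5735*j^4 + 6.1803*j^3 - 5.3446*j^2 - 4.7642*j - 0.4116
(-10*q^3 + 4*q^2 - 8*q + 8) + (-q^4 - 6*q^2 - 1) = -q^4 - 10*q^3 - 2*q^2 - 8*q + 7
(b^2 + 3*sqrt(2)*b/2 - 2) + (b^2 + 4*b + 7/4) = 2*b^2 + 3*sqrt(2)*b/2 + 4*b - 1/4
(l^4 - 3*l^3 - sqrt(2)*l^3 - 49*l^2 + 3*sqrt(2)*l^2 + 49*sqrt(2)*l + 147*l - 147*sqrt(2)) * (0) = 0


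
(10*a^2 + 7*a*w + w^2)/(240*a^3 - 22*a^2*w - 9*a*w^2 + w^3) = (2*a + w)/(48*a^2 - 14*a*w + w^2)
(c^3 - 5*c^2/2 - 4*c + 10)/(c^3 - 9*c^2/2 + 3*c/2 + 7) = (2*c^2 - c - 10)/(2*c^2 - 5*c - 7)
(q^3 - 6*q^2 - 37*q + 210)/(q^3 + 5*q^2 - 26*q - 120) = (q - 7)/(q + 4)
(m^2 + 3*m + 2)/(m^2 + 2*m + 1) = (m + 2)/(m + 1)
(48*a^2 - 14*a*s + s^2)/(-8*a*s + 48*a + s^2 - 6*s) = (-6*a + s)/(s - 6)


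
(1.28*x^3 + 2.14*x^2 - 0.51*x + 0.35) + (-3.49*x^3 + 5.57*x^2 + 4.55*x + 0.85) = -2.21*x^3 + 7.71*x^2 + 4.04*x + 1.2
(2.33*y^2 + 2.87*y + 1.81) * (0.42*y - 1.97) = 0.9786*y^3 - 3.3847*y^2 - 4.8937*y - 3.5657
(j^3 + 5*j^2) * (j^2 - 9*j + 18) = j^5 - 4*j^4 - 27*j^3 + 90*j^2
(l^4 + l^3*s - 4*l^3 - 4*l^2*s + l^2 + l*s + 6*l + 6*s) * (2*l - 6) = 2*l^5 + 2*l^4*s - 14*l^4 - 14*l^3*s + 26*l^3 + 26*l^2*s + 6*l^2 + 6*l*s - 36*l - 36*s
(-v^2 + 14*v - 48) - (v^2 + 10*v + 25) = -2*v^2 + 4*v - 73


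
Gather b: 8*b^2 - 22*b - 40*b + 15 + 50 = 8*b^2 - 62*b + 65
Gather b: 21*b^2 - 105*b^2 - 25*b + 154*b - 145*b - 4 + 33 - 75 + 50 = -84*b^2 - 16*b + 4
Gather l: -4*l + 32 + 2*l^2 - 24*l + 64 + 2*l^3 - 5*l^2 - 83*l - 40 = 2*l^3 - 3*l^2 - 111*l + 56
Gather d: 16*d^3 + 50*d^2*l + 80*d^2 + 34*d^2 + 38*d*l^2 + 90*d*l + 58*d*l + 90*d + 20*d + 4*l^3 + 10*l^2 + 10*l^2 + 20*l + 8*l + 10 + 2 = 16*d^3 + d^2*(50*l + 114) + d*(38*l^2 + 148*l + 110) + 4*l^3 + 20*l^2 + 28*l + 12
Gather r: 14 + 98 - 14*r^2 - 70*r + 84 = -14*r^2 - 70*r + 196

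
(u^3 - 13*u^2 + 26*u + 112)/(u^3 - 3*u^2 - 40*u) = (u^2 - 5*u - 14)/(u*(u + 5))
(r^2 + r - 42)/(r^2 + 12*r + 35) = (r - 6)/(r + 5)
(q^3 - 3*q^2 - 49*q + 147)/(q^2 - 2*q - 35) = (q^2 + 4*q - 21)/(q + 5)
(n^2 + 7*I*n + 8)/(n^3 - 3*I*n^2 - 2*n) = (n + 8*I)/(n*(n - 2*I))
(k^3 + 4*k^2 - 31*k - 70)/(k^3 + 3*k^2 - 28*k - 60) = (k + 7)/(k + 6)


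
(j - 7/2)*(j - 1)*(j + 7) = j^3 + 5*j^2/2 - 28*j + 49/2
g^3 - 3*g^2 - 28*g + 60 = (g - 6)*(g - 2)*(g + 5)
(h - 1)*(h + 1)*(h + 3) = h^3 + 3*h^2 - h - 3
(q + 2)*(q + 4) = q^2 + 6*q + 8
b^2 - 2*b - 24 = (b - 6)*(b + 4)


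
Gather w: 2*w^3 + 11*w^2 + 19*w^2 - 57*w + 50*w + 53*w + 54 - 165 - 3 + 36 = 2*w^3 + 30*w^2 + 46*w - 78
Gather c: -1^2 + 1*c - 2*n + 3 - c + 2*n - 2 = 0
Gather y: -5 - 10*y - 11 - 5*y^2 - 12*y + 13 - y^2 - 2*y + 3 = -6*y^2 - 24*y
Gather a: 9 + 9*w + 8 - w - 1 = 8*w + 16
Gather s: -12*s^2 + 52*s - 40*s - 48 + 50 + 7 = -12*s^2 + 12*s + 9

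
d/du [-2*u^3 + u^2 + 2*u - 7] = -6*u^2 + 2*u + 2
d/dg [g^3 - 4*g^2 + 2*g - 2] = 3*g^2 - 8*g + 2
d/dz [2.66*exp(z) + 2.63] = 2.66*exp(z)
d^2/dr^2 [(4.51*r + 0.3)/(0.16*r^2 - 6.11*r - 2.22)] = ((55.0162 - 4.3296*r)*(-0.16*r^2 + 6.11*r + 2.22) - (0.32*r - 6.11)*(0.64*r - 12.22)*(4.51*r + 0.3))/(-0.16*r^2 + 6.11*r + 2.22)^3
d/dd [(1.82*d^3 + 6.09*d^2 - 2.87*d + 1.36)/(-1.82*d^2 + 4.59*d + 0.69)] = (-3.3124*d^4 + 16.7076*d^3 + 26.4971*d^2 + 13.3546*d - 8.2227)/(3.3124*d^4 - 16.7076*d^3 + 18.5565*d^2 + 6.3342*d + 0.4761)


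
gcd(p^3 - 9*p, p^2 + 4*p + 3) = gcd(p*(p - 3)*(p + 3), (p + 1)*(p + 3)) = p + 3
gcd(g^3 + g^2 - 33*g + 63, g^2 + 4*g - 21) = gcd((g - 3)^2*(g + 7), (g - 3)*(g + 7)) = g^2 + 4*g - 21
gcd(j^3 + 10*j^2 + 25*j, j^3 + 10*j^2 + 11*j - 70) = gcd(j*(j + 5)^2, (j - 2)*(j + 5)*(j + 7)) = j + 5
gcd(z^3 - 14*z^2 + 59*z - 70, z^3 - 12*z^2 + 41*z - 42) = z^2 - 9*z + 14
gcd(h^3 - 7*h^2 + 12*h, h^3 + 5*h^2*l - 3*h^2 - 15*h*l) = h^2 - 3*h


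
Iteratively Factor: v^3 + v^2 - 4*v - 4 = (v + 2)*(v^2 - v - 2) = (v - 2)*(v + 2)*(v + 1)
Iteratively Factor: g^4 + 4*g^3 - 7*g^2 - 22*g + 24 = (g - 1)*(g^3 + 5*g^2 - 2*g - 24) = (g - 2)*(g - 1)*(g^2 + 7*g + 12) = (g - 2)*(g - 1)*(g + 4)*(g + 3)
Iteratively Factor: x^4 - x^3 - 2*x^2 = (x)*(x^3 - x^2 - 2*x) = x*(x + 1)*(x^2 - 2*x) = x^2*(x + 1)*(x - 2)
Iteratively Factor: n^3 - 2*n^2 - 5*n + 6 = (n + 2)*(n^2 - 4*n + 3) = (n - 1)*(n + 2)*(n - 3)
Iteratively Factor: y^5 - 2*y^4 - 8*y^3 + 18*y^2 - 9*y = (y - 1)*(y^4 - y^3 - 9*y^2 + 9*y) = (y - 1)^2*(y^3 - 9*y) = y*(y - 1)^2*(y^2 - 9) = y*(y - 3)*(y - 1)^2*(y + 3)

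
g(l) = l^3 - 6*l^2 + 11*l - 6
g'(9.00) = 146.00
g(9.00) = 336.00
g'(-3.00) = 74.00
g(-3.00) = -120.00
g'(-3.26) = 82.00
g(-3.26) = -140.27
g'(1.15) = 1.17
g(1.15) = 0.24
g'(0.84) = 3.04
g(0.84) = -0.40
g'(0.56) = 5.22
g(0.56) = -1.55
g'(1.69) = -0.71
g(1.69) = 0.28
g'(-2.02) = 47.48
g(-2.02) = -60.94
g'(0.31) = 7.57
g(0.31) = -3.14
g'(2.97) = 1.82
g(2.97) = -0.06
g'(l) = 3*l^2 - 12*l + 11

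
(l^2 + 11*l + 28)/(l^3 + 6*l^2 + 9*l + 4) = (l + 7)/(l^2 + 2*l + 1)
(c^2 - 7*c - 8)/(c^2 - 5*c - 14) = (-c^2 + 7*c + 8)/(-c^2 + 5*c + 14)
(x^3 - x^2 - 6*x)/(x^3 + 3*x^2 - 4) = x*(x - 3)/(x^2 + x - 2)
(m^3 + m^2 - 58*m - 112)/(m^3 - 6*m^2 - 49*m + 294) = (m^2 - 6*m - 16)/(m^2 - 13*m + 42)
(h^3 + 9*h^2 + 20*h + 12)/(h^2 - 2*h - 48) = (h^2 + 3*h + 2)/(h - 8)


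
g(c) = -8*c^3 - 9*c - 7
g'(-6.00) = -873.00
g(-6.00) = 1775.00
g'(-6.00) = -873.00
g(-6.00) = 1775.00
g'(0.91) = -28.87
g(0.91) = -21.22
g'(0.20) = -9.96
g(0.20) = -8.86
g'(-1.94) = -99.33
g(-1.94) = 68.87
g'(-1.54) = -65.92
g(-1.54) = 36.08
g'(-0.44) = -13.65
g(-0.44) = -2.36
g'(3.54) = -309.76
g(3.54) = -393.75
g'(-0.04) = -9.04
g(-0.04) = -6.64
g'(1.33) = -51.45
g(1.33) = -37.79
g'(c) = -24*c^2 - 9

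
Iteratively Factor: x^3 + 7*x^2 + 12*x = (x + 3)*(x^2 + 4*x) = (x + 3)*(x + 4)*(x)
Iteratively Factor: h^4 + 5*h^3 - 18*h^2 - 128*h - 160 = (h + 4)*(h^3 + h^2 - 22*h - 40) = (h + 4)^2*(h^2 - 3*h - 10) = (h + 2)*(h + 4)^2*(h - 5)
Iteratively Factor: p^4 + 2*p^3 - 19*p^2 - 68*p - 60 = (p + 3)*(p^3 - p^2 - 16*p - 20) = (p + 2)*(p + 3)*(p^2 - 3*p - 10) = (p - 5)*(p + 2)*(p + 3)*(p + 2)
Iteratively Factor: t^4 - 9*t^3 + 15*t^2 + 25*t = (t - 5)*(t^3 - 4*t^2 - 5*t) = (t - 5)^2*(t^2 + t) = (t - 5)^2*(t + 1)*(t)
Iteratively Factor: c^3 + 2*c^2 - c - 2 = (c + 1)*(c^2 + c - 2) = (c - 1)*(c + 1)*(c + 2)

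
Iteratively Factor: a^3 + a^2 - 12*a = (a)*(a^2 + a - 12) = a*(a + 4)*(a - 3)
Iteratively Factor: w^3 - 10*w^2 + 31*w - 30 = (w - 5)*(w^2 - 5*w + 6) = (w - 5)*(w - 3)*(w - 2)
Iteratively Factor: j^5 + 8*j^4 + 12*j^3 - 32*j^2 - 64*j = (j + 2)*(j^4 + 6*j^3 - 32*j) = (j + 2)*(j + 4)*(j^3 + 2*j^2 - 8*j) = j*(j + 2)*(j + 4)*(j^2 + 2*j - 8) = j*(j + 2)*(j + 4)^2*(j - 2)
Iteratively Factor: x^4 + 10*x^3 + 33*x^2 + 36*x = (x + 4)*(x^3 + 6*x^2 + 9*x) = (x + 3)*(x + 4)*(x^2 + 3*x) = (x + 3)^2*(x + 4)*(x)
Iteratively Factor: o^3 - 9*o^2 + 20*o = (o - 4)*(o^2 - 5*o) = (o - 5)*(o - 4)*(o)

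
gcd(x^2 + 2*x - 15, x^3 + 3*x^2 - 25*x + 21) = x - 3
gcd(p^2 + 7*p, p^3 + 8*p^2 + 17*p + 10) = 1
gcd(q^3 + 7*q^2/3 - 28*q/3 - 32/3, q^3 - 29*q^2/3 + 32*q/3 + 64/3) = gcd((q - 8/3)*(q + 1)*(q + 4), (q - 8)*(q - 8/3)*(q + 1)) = q^2 - 5*q/3 - 8/3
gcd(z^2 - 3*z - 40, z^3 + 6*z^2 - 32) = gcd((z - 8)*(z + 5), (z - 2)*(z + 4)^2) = 1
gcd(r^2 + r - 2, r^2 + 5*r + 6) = r + 2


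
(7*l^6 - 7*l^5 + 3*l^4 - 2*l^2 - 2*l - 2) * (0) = 0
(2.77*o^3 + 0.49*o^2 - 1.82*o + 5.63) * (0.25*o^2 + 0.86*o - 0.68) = 0.6925*o^5 + 2.5047*o^4 - 1.9172*o^3 - 0.4909*o^2 + 6.0794*o - 3.8284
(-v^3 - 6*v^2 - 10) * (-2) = 2*v^3 + 12*v^2 + 20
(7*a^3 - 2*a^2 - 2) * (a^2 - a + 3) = 7*a^5 - 9*a^4 + 23*a^3 - 8*a^2 + 2*a - 6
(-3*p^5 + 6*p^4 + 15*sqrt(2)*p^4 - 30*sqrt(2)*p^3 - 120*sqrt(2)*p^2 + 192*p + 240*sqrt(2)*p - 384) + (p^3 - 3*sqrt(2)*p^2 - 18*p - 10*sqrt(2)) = -3*p^5 + 6*p^4 + 15*sqrt(2)*p^4 - 30*sqrt(2)*p^3 + p^3 - 123*sqrt(2)*p^2 + 174*p + 240*sqrt(2)*p - 384 - 10*sqrt(2)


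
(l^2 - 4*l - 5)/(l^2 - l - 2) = (l - 5)/(l - 2)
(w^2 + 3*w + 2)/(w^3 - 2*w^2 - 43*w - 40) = (w + 2)/(w^2 - 3*w - 40)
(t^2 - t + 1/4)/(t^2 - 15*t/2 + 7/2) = (t - 1/2)/(t - 7)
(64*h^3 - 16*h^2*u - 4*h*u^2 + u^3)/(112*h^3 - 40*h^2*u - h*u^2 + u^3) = (4*h + u)/(7*h + u)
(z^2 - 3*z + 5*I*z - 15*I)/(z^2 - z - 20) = (z^2 + z*(-3 + 5*I) - 15*I)/(z^2 - z - 20)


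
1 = 1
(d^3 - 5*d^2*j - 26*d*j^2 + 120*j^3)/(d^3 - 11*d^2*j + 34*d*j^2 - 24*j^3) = (d + 5*j)/(d - j)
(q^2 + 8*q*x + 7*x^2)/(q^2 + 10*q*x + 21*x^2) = (q + x)/(q + 3*x)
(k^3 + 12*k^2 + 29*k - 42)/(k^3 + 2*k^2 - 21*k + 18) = (k + 7)/(k - 3)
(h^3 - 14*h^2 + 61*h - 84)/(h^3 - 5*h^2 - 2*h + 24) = (h - 7)/(h + 2)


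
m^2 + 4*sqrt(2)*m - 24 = (m - 2*sqrt(2))*(m + 6*sqrt(2))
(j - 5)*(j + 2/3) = j^2 - 13*j/3 - 10/3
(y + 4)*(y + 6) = y^2 + 10*y + 24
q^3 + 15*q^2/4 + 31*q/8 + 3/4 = (q + 1/4)*(q + 3/2)*(q + 2)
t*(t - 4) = t^2 - 4*t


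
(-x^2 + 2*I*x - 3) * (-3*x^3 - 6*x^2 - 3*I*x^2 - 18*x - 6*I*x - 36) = 3*x^5 + 6*x^4 - 3*I*x^4 + 33*x^3 - 6*I*x^3 + 66*x^2 - 27*I*x^2 + 54*x - 54*I*x + 108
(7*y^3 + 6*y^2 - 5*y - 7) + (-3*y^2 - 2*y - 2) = 7*y^3 + 3*y^2 - 7*y - 9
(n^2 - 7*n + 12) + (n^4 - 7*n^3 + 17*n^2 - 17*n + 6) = n^4 - 7*n^3 + 18*n^2 - 24*n + 18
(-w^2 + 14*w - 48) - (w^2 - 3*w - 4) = -2*w^2 + 17*w - 44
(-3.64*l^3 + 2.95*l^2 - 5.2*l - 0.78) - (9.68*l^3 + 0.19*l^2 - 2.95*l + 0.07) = -13.32*l^3 + 2.76*l^2 - 2.25*l - 0.85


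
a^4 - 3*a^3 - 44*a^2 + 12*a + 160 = (a - 8)*(a - 2)*(a + 2)*(a + 5)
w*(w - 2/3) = w^2 - 2*w/3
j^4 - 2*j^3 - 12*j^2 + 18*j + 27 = (j - 3)^2*(j + 1)*(j + 3)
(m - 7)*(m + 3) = m^2 - 4*m - 21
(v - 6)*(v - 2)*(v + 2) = v^3 - 6*v^2 - 4*v + 24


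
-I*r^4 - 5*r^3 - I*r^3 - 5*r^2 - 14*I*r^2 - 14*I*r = r*(r - 7*I)*(r + 2*I)*(-I*r - I)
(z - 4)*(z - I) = z^2 - 4*z - I*z + 4*I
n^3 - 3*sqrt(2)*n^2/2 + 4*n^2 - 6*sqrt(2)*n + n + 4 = (n + 4)*(n - sqrt(2))*(n - sqrt(2)/2)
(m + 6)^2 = m^2 + 12*m + 36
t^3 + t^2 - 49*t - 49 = (t - 7)*(t + 1)*(t + 7)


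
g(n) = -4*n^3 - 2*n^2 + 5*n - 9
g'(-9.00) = -931.00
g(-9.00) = 2700.00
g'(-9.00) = -931.00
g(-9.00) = 2700.00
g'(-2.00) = -35.00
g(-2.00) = 5.00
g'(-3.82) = -154.83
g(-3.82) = 165.69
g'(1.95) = -48.43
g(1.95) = -36.51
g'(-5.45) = -329.63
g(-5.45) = 551.86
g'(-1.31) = -10.35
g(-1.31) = -9.99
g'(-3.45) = -124.03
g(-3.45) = 114.20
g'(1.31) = -20.83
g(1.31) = -14.87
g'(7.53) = -705.53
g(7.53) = -1792.58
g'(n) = -12*n^2 - 4*n + 5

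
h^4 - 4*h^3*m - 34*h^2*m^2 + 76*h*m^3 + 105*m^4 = (h - 7*m)*(h - 3*m)*(h + m)*(h + 5*m)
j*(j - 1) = j^2 - j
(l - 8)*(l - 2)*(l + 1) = l^3 - 9*l^2 + 6*l + 16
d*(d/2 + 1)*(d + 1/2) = d^3/2 + 5*d^2/4 + d/2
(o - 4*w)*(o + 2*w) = o^2 - 2*o*w - 8*w^2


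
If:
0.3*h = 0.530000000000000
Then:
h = 1.77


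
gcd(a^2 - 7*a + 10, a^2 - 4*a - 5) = a - 5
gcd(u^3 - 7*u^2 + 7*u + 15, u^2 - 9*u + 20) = u - 5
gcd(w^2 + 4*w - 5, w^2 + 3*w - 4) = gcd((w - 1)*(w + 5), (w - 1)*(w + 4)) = w - 1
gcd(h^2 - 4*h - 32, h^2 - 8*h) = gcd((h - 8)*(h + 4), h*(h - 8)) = h - 8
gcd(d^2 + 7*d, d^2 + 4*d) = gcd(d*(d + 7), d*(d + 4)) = d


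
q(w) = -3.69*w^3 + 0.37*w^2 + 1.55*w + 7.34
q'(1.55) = -23.90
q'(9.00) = -888.46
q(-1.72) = 24.54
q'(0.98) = -8.36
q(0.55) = 7.69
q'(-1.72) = -32.47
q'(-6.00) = -401.41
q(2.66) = -55.37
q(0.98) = 5.74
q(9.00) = -2638.75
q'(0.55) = -1.39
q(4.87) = -402.54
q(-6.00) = 808.40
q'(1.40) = -19.11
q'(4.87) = -257.39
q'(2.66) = -74.81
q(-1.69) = 23.59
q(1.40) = 0.11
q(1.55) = -3.11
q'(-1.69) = -31.32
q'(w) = -11.07*w^2 + 0.74*w + 1.55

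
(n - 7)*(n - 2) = n^2 - 9*n + 14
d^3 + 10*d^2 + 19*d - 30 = (d - 1)*(d + 5)*(d + 6)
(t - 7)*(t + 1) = t^2 - 6*t - 7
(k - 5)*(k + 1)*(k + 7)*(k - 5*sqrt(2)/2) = k^4 - 5*sqrt(2)*k^3/2 + 3*k^3 - 33*k^2 - 15*sqrt(2)*k^2/2 - 35*k + 165*sqrt(2)*k/2 + 175*sqrt(2)/2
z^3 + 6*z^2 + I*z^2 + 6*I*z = z*(z + 6)*(z + I)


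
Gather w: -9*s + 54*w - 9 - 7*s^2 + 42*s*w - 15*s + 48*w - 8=-7*s^2 - 24*s + w*(42*s + 102) - 17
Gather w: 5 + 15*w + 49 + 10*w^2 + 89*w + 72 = 10*w^2 + 104*w + 126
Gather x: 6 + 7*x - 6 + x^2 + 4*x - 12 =x^2 + 11*x - 12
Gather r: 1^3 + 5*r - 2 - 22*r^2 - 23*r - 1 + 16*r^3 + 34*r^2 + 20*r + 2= 16*r^3 + 12*r^2 + 2*r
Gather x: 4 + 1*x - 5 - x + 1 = 0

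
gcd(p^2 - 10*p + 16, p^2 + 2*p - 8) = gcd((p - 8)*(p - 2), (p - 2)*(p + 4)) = p - 2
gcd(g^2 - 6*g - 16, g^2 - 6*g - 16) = g^2 - 6*g - 16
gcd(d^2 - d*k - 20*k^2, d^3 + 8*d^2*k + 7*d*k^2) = 1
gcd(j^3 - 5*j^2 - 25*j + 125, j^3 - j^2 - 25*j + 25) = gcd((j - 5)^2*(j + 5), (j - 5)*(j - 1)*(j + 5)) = j^2 - 25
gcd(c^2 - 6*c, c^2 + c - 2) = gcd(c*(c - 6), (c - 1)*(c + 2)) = 1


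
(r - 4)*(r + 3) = r^2 - r - 12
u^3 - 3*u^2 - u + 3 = (u - 3)*(u - 1)*(u + 1)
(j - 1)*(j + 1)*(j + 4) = j^3 + 4*j^2 - j - 4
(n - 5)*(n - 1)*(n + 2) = n^3 - 4*n^2 - 7*n + 10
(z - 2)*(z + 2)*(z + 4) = z^3 + 4*z^2 - 4*z - 16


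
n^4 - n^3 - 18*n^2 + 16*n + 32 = (n - 4)*(n - 2)*(n + 1)*(n + 4)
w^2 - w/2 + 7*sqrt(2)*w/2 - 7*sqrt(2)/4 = (w - 1/2)*(w + 7*sqrt(2)/2)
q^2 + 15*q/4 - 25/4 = (q - 5/4)*(q + 5)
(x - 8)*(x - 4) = x^2 - 12*x + 32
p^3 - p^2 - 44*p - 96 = (p - 8)*(p + 3)*(p + 4)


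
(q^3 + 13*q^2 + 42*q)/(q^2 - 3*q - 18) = q*(q^2 + 13*q + 42)/(q^2 - 3*q - 18)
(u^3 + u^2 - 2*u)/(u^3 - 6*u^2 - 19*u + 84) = u*(u^2 + u - 2)/(u^3 - 6*u^2 - 19*u + 84)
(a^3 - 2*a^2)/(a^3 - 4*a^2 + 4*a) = a/(a - 2)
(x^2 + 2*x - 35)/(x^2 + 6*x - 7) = (x - 5)/(x - 1)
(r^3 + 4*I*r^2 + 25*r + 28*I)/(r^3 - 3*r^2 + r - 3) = (r^2 + 3*I*r + 28)/(r^2 - r*(3 + I) + 3*I)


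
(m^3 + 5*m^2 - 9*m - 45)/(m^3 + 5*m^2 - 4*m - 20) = (m^2 - 9)/(m^2 - 4)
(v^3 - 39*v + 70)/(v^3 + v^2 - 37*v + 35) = (v - 2)/(v - 1)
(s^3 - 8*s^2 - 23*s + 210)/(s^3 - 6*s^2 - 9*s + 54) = (s^2 - 2*s - 35)/(s^2 - 9)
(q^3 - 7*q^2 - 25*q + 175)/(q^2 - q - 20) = (q^2 - 2*q - 35)/(q + 4)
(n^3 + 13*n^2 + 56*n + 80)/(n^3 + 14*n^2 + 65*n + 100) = (n + 4)/(n + 5)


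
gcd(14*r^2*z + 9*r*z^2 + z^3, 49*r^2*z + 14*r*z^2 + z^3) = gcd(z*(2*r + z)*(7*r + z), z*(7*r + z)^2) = 7*r*z + z^2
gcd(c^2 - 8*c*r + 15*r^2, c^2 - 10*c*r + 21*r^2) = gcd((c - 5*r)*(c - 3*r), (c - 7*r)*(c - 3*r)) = -c + 3*r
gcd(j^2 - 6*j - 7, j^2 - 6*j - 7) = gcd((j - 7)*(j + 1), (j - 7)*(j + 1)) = j^2 - 6*j - 7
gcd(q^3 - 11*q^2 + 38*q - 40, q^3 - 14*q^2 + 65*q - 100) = q^2 - 9*q + 20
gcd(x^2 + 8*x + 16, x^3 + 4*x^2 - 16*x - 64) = x^2 + 8*x + 16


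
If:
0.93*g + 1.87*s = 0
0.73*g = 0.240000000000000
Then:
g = 0.33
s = -0.16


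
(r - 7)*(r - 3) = r^2 - 10*r + 21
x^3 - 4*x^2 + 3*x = x*(x - 3)*(x - 1)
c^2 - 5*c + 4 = (c - 4)*(c - 1)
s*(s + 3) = s^2 + 3*s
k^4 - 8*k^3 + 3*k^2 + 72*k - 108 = (k - 6)*(k - 3)*(k - 2)*(k + 3)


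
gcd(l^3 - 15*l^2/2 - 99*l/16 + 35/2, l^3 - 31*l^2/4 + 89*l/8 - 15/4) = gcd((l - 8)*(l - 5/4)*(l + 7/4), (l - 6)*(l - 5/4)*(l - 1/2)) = l - 5/4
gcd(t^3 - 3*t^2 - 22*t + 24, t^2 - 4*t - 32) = t + 4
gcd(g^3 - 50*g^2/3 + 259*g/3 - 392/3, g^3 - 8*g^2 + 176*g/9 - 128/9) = g - 8/3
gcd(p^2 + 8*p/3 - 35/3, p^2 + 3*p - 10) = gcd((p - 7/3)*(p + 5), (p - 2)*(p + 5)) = p + 5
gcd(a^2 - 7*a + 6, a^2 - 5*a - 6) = a - 6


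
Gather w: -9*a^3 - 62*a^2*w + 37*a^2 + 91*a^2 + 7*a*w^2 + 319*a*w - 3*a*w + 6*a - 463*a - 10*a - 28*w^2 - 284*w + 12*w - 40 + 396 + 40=-9*a^3 + 128*a^2 - 467*a + w^2*(7*a - 28) + w*(-62*a^2 + 316*a - 272) + 396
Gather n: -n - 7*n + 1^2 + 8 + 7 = 16 - 8*n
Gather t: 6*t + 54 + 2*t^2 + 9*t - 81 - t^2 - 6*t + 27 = t^2 + 9*t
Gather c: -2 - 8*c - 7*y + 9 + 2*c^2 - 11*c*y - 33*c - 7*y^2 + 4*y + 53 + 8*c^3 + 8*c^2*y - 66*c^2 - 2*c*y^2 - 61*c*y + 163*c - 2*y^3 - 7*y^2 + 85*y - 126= 8*c^3 + c^2*(8*y - 64) + c*(-2*y^2 - 72*y + 122) - 2*y^3 - 14*y^2 + 82*y - 66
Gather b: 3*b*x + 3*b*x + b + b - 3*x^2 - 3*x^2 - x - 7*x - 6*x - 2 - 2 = b*(6*x + 2) - 6*x^2 - 14*x - 4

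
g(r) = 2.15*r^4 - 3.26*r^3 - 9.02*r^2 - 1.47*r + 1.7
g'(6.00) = 1395.81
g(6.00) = 1750.40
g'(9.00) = 5313.39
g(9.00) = 10987.46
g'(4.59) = 541.32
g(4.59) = 443.98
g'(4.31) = 427.65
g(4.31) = 308.71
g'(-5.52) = -1646.38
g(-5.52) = 2279.45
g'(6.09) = 1468.40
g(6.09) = 1879.27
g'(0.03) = -2.02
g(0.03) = 1.65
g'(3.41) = 164.30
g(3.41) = 53.24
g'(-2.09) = -85.00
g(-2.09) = 36.16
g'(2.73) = 51.37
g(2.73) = -16.44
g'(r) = 8.6*r^3 - 9.78*r^2 - 18.04*r - 1.47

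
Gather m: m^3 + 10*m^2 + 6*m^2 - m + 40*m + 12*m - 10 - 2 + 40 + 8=m^3 + 16*m^2 + 51*m + 36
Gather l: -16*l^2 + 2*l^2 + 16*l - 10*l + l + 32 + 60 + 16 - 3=-14*l^2 + 7*l + 105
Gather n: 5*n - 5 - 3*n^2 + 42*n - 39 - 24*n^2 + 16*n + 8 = -27*n^2 + 63*n - 36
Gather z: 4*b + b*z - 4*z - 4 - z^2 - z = 4*b - z^2 + z*(b - 5) - 4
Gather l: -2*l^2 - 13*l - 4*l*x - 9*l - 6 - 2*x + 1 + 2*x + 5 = -2*l^2 + l*(-4*x - 22)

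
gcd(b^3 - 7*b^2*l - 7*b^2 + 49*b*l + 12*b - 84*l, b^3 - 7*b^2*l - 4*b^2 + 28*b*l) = b^2 - 7*b*l - 4*b + 28*l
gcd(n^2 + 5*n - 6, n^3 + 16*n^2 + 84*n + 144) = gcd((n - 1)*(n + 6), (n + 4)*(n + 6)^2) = n + 6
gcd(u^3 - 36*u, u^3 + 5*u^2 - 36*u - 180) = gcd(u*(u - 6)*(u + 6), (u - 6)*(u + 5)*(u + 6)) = u^2 - 36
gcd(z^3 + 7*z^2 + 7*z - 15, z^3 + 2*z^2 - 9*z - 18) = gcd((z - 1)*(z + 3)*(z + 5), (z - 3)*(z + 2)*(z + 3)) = z + 3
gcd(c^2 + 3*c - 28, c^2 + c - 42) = c + 7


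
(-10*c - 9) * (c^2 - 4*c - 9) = -10*c^3 + 31*c^2 + 126*c + 81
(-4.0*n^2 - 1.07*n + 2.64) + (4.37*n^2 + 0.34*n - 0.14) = 0.37*n^2 - 0.73*n + 2.5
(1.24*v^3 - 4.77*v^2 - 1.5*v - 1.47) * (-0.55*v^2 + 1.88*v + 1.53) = -0.682*v^5 + 4.9547*v^4 - 6.2454*v^3 - 9.3096*v^2 - 5.0586*v - 2.2491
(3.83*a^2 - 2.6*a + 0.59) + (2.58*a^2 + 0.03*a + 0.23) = 6.41*a^2 - 2.57*a + 0.82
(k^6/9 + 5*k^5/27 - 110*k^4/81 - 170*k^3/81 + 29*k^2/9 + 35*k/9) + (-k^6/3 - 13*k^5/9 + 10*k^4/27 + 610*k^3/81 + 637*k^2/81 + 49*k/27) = -2*k^6/9 - 34*k^5/27 - 80*k^4/81 + 440*k^3/81 + 898*k^2/81 + 154*k/27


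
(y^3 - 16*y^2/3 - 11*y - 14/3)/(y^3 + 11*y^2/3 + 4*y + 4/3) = (y - 7)/(y + 2)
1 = 1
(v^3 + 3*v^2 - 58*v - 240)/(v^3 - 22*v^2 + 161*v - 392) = (v^2 + 11*v + 30)/(v^2 - 14*v + 49)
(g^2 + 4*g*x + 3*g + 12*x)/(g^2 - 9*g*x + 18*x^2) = (g^2 + 4*g*x + 3*g + 12*x)/(g^2 - 9*g*x + 18*x^2)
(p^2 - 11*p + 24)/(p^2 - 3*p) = (p - 8)/p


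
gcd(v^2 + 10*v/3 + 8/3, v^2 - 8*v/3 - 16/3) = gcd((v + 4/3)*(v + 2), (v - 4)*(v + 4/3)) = v + 4/3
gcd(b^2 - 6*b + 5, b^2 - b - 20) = b - 5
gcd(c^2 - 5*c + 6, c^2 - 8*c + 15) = c - 3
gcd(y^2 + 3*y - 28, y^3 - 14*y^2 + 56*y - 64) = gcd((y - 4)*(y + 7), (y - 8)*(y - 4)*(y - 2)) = y - 4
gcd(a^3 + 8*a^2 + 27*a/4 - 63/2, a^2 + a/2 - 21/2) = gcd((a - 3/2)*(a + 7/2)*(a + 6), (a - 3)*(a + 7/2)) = a + 7/2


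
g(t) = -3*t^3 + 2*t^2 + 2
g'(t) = -9*t^2 + 4*t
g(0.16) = 2.04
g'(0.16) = 0.41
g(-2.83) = 86.01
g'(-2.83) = -83.40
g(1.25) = -0.73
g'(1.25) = -9.06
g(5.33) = -395.44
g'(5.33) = -234.36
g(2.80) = -48.18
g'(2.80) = -59.36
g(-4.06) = 235.74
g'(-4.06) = -164.59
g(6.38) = -695.67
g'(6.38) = -340.82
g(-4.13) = 247.45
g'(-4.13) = -170.03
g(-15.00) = 10577.00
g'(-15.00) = -2085.00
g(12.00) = -4894.00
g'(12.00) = -1248.00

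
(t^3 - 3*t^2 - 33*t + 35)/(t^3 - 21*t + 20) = (t - 7)/(t - 4)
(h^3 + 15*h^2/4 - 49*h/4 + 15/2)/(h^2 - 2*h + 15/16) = 4*(h^2 + 5*h - 6)/(4*h - 3)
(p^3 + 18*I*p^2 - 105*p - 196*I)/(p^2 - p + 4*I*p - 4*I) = (p^2 + 14*I*p - 49)/(p - 1)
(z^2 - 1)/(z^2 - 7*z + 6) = (z + 1)/(z - 6)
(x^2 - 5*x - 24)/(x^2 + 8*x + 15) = (x - 8)/(x + 5)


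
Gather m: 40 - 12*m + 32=72 - 12*m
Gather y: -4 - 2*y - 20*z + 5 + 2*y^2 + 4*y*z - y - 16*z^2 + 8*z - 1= 2*y^2 + y*(4*z - 3) - 16*z^2 - 12*z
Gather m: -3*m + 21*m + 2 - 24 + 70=18*m + 48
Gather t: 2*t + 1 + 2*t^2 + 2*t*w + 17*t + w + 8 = 2*t^2 + t*(2*w + 19) + w + 9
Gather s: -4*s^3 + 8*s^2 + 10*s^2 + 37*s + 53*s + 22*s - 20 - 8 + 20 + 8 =-4*s^3 + 18*s^2 + 112*s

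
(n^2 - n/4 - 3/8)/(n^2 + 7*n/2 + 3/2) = (n - 3/4)/(n + 3)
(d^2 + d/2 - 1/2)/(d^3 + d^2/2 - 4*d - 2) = (2*d^2 + d - 1)/(2*d^3 + d^2 - 8*d - 4)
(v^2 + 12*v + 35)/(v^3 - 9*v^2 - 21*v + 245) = (v + 7)/(v^2 - 14*v + 49)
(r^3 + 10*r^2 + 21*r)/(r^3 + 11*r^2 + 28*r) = (r + 3)/(r + 4)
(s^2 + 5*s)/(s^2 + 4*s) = (s + 5)/(s + 4)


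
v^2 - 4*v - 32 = (v - 8)*(v + 4)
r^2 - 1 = (r - 1)*(r + 1)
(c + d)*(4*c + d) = 4*c^2 + 5*c*d + d^2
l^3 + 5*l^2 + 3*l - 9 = (l - 1)*(l + 3)^2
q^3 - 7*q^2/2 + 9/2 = (q - 3)*(q - 3/2)*(q + 1)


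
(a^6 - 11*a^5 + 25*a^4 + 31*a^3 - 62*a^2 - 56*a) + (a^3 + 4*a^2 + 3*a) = a^6 - 11*a^5 + 25*a^4 + 32*a^3 - 58*a^2 - 53*a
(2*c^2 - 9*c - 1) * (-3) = -6*c^2 + 27*c + 3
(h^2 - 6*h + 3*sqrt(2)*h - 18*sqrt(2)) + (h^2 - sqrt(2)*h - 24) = 2*h^2 - 6*h + 2*sqrt(2)*h - 18*sqrt(2) - 24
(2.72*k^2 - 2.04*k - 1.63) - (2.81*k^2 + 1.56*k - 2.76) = -0.0899999999999999*k^2 - 3.6*k + 1.13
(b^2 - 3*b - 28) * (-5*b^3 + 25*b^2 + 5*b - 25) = -5*b^5 + 40*b^4 + 70*b^3 - 740*b^2 - 65*b + 700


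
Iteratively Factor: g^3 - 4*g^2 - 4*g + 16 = (g + 2)*(g^2 - 6*g + 8) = (g - 2)*(g + 2)*(g - 4)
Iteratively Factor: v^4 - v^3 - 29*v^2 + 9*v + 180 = (v + 3)*(v^3 - 4*v^2 - 17*v + 60) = (v - 3)*(v + 3)*(v^2 - v - 20) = (v - 3)*(v + 3)*(v + 4)*(v - 5)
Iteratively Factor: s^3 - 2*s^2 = (s)*(s^2 - 2*s) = s*(s - 2)*(s)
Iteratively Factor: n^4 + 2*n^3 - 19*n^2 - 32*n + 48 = (n + 4)*(n^3 - 2*n^2 - 11*n + 12) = (n + 3)*(n + 4)*(n^2 - 5*n + 4) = (n - 1)*(n + 3)*(n + 4)*(n - 4)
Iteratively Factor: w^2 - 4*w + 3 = (w - 3)*(w - 1)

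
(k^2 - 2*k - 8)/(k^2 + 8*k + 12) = (k - 4)/(k + 6)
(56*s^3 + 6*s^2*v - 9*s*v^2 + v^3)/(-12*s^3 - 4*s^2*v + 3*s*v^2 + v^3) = (-28*s^2 + 11*s*v - v^2)/(6*s^2 - s*v - v^2)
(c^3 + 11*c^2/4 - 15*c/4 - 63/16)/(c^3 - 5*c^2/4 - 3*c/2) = (c^2 + 2*c - 21/4)/(c*(c - 2))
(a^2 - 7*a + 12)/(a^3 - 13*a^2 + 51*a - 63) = (a - 4)/(a^2 - 10*a + 21)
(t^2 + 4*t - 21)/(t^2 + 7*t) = (t - 3)/t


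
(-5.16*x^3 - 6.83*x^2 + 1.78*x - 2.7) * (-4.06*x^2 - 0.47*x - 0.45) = 20.9496*x^5 + 30.155*x^4 - 1.6947*x^3 + 13.1989*x^2 + 0.468*x + 1.215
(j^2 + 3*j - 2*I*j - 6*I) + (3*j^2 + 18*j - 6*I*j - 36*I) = 4*j^2 + 21*j - 8*I*j - 42*I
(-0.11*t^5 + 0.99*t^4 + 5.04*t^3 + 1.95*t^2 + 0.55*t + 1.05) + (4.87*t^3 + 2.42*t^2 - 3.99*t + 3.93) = -0.11*t^5 + 0.99*t^4 + 9.91*t^3 + 4.37*t^2 - 3.44*t + 4.98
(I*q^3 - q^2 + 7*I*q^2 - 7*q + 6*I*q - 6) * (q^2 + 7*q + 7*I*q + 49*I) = I*q^5 - 8*q^4 + 14*I*q^4 - 112*q^3 + 48*I*q^3 - 440*q^2 - 56*I*q^2 - 336*q - 385*I*q - 294*I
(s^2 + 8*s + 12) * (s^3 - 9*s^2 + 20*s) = s^5 - s^4 - 40*s^3 + 52*s^2 + 240*s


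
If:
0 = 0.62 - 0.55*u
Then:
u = 1.13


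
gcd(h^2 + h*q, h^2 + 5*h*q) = h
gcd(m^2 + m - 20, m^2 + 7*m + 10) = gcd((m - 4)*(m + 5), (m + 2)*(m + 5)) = m + 5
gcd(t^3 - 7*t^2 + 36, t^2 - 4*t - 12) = t^2 - 4*t - 12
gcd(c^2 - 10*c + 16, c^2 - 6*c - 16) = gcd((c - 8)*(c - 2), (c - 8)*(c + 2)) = c - 8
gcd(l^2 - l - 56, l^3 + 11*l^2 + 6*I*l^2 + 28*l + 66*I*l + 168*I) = l + 7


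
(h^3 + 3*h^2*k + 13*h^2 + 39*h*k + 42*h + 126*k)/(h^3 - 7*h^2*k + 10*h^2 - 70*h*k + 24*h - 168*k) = (h^2 + 3*h*k + 7*h + 21*k)/(h^2 - 7*h*k + 4*h - 28*k)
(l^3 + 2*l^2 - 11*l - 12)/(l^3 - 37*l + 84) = (l^2 + 5*l + 4)/(l^2 + 3*l - 28)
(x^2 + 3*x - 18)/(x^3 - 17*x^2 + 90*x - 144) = (x + 6)/(x^2 - 14*x + 48)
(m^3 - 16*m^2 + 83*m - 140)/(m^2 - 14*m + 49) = (m^2 - 9*m + 20)/(m - 7)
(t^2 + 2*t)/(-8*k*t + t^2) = (t + 2)/(-8*k + t)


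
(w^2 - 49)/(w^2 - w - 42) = (w + 7)/(w + 6)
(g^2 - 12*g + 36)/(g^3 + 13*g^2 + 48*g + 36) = (g^2 - 12*g + 36)/(g^3 + 13*g^2 + 48*g + 36)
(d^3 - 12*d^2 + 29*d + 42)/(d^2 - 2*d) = (d^3 - 12*d^2 + 29*d + 42)/(d*(d - 2))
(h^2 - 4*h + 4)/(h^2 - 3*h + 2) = (h - 2)/(h - 1)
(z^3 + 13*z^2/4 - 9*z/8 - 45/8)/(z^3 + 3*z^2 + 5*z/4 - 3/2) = (4*z^2 + 7*z - 15)/(2*(2*z^2 + 3*z - 2))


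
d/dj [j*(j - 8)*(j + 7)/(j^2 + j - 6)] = (j^4 + 2*j^3 + 37*j^2 + 12*j + 336)/(j^4 + 2*j^3 - 11*j^2 - 12*j + 36)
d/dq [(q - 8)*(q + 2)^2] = (q + 2)*(3*q - 14)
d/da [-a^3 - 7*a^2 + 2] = a*(-3*a - 14)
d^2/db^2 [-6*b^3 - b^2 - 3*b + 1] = -36*b - 2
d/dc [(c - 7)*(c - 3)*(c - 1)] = 3*c^2 - 22*c + 31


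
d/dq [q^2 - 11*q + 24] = 2*q - 11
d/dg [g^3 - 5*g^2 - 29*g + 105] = 3*g^2 - 10*g - 29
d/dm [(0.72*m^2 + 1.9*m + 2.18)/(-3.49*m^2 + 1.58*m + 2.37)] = (7.7686*m^2 + 18.6292*m + 1.0586)/(12.1801*m^4 - 11.0284*m^3 - 14.0462*m^2 + 7.4892*m + 5.6169)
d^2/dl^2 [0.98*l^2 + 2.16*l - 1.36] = 1.96000000000000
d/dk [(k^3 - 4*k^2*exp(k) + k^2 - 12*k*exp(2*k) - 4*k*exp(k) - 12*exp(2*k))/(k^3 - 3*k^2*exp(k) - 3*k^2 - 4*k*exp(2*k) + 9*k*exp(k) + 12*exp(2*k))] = ((-k^3 + 4*k^2*exp(k) - k^2 + 12*k*exp(2*k) + 4*k*exp(k) + 12*exp(2*k))*(-3*k^2*exp(k) + 3*k^2 - 8*k*exp(2*k) + 3*k*exp(k) - 6*k + 20*exp(2*k) + 9*exp(k)) + (k^3 - 3*k^2*exp(k) - 3*k^2 - 4*k*exp(2*k) + 9*k*exp(k) + 12*exp(2*k))*(-4*k^2*exp(k) + 3*k^2 - 24*k*exp(2*k) - 12*k*exp(k) + 2*k - 36*exp(2*k) - 4*exp(k)))/(k^3 - 3*k^2*exp(k) - 3*k^2 - 4*k*exp(2*k) + 9*k*exp(k) + 12*exp(2*k))^2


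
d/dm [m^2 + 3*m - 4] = 2*m + 3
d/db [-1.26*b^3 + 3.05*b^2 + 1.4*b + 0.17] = -3.78*b^2 + 6.1*b + 1.4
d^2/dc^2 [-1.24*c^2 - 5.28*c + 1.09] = -2.48000000000000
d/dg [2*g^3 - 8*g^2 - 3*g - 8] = 6*g^2 - 16*g - 3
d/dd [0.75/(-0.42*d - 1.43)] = 0.315/(0.42*d + 1.43)^2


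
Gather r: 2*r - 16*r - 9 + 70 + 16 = 77 - 14*r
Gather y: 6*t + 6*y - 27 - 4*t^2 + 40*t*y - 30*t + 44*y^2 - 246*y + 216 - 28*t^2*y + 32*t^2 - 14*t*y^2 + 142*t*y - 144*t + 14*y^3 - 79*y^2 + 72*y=28*t^2 - 168*t + 14*y^3 + y^2*(-14*t - 35) + y*(-28*t^2 + 182*t - 168) + 189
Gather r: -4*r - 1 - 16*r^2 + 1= -16*r^2 - 4*r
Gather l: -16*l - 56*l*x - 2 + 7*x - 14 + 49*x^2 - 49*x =l*(-56*x - 16) + 49*x^2 - 42*x - 16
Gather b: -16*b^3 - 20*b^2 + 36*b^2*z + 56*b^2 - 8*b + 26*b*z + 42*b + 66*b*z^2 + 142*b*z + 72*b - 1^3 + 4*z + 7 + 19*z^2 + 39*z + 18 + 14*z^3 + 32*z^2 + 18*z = -16*b^3 + b^2*(36*z + 36) + b*(66*z^2 + 168*z + 106) + 14*z^3 + 51*z^2 + 61*z + 24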